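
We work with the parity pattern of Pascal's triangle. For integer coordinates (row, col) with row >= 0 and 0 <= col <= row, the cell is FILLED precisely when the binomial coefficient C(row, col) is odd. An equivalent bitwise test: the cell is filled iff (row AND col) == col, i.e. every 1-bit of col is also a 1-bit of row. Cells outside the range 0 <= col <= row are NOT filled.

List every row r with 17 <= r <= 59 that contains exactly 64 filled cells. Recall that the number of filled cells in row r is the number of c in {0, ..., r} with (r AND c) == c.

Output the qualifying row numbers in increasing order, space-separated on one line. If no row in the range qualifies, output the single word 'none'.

Answer: none

Derivation:
Row r has 2^popcount(r) filled cells, so we need popcount(r) = log2(64) = 6.
Scan r = 17..59 and keep those with exactly 6 one-bits:
r=17=10001 popcount=2 -> skip
r=18=10010 popcount=2 -> skip
r=19=10011 popcount=3 -> skip
r=20=10100 popcount=2 -> skip
r=21=10101 popcount=3 -> skip
r=22=10110 popcount=3 -> skip
r=23=10111 popcount=4 -> skip
r=24=11000 popcount=2 -> skip
r=25=11001 popcount=3 -> skip
r=26=11010 popcount=3 -> skip
r=27=11011 popcount=4 -> skip
r=28=11100 popcount=3 -> skip
r=29=11101 popcount=4 -> skip
r=30=11110 popcount=4 -> skip
r=31=11111 popcount=5 -> skip
r=32=100000 popcount=1 -> skip
r=33=100001 popcount=2 -> skip
r=34=100010 popcount=2 -> skip
r=35=100011 popcount=3 -> skip
r=36=100100 popcount=2 -> skip
r=37=100101 popcount=3 -> skip
r=38=100110 popcount=3 -> skip
r=39=100111 popcount=4 -> skip
r=40=101000 popcount=2 -> skip
r=41=101001 popcount=3 -> skip
r=42=101010 popcount=3 -> skip
r=43=101011 popcount=4 -> skip
r=44=101100 popcount=3 -> skip
r=45=101101 popcount=4 -> skip
r=46=101110 popcount=4 -> skip
r=47=101111 popcount=5 -> skip
r=48=110000 popcount=2 -> skip
r=49=110001 popcount=3 -> skip
r=50=110010 popcount=3 -> skip
r=51=110011 popcount=4 -> skip
r=52=110100 popcount=3 -> skip
r=53=110101 popcount=4 -> skip
r=54=110110 popcount=4 -> skip
r=55=110111 popcount=5 -> skip
r=56=111000 popcount=3 -> skip
r=57=111001 popcount=4 -> skip
r=58=111010 popcount=4 -> skip
r=59=111011 popcount=5 -> skip
Kept rows: none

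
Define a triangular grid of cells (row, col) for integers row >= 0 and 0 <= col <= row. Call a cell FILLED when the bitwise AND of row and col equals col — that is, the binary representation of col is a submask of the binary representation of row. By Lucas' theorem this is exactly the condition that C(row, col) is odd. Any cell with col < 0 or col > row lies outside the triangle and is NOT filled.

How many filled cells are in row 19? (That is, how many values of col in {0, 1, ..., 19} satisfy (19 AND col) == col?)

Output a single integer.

Answer: 8

Derivation:
19 in binary = 10011
popcount(19) = number of 1-bits in 10011 = 3
A col c satisfies (19 AND c) == c iff every set bit of c is also set in 19; each of the 3 set bits of 19 can independently be on or off in c.
count = 2^3 = 8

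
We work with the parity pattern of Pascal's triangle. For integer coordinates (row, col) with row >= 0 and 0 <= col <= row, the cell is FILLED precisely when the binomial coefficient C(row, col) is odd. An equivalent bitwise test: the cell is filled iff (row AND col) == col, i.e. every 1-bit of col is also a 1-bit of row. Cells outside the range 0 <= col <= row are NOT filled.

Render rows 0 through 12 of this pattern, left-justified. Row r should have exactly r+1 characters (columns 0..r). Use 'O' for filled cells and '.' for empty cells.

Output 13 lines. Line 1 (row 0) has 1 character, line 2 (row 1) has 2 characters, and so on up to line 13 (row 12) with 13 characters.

r0=0: O
r1=1: OO
r2=10: O.O
r3=11: OOOO
r4=100: O...O
r5=101: OO..OO
r6=110: O.O.O.O
r7=111: OOOOOOOO
r8=1000: O.......O
r9=1001: OO......OO
r10=1010: O.O.....O.O
r11=1011: OOOO....OOOO
r12=1100: O...O...O...O

Answer: O
OO
O.O
OOOO
O...O
OO..OO
O.O.O.O
OOOOOOOO
O.......O
OO......OO
O.O.....O.O
OOOO....OOOO
O...O...O...O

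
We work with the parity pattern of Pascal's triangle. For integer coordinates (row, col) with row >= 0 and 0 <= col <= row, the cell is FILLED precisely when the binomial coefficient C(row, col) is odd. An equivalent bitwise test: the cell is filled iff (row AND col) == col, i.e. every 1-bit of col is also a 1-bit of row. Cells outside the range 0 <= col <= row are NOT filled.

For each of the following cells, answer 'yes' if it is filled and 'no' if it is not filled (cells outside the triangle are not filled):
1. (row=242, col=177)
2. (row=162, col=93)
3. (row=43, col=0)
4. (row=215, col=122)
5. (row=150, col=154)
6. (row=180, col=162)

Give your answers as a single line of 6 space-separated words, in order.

(242,177): row=0b11110010, col=0b10110001, row AND col = 0b10110000 = 176; 176 != 177 -> empty
(162,93): row=0b10100010, col=0b1011101, row AND col = 0b0 = 0; 0 != 93 -> empty
(43,0): row=0b101011, col=0b0, row AND col = 0b0 = 0; 0 == 0 -> filled
(215,122): row=0b11010111, col=0b1111010, row AND col = 0b1010010 = 82; 82 != 122 -> empty
(150,154): col outside [0, 150] -> not filled
(180,162): row=0b10110100, col=0b10100010, row AND col = 0b10100000 = 160; 160 != 162 -> empty

Answer: no no yes no no no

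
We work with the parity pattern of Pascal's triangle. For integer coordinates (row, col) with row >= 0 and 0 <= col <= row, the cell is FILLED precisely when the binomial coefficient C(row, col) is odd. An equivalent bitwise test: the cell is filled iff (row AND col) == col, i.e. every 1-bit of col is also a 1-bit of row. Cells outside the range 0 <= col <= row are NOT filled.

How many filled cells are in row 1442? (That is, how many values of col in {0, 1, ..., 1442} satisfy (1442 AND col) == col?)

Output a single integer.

Answer: 32

Derivation:
1442 in binary = 10110100010
popcount(1442) = number of 1-bits in 10110100010 = 5
A col c satisfies (1442 AND c) == c iff every set bit of c is also set in 1442; each of the 5 set bits of 1442 can independently be on or off in c.
count = 2^5 = 32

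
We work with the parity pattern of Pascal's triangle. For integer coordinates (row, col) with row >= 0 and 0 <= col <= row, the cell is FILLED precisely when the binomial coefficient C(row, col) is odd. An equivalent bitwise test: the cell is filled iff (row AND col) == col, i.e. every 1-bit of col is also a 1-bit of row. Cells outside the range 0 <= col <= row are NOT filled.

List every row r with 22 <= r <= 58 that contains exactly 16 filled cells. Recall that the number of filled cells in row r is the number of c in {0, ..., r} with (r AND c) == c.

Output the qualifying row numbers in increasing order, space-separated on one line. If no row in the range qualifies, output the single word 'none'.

Row r has 2^popcount(r) filled cells, so we need popcount(r) = log2(16) = 4.
Scan r = 22..58 and keep those with exactly 4 one-bits:
r=22=10110 popcount=3 -> skip
r=23=10111 popcount=4 -> KEEP
r=24=11000 popcount=2 -> skip
r=25=11001 popcount=3 -> skip
r=26=11010 popcount=3 -> skip
r=27=11011 popcount=4 -> KEEP
r=28=11100 popcount=3 -> skip
r=29=11101 popcount=4 -> KEEP
r=30=11110 popcount=4 -> KEEP
r=31=11111 popcount=5 -> skip
r=32=100000 popcount=1 -> skip
r=33=100001 popcount=2 -> skip
r=34=100010 popcount=2 -> skip
r=35=100011 popcount=3 -> skip
r=36=100100 popcount=2 -> skip
r=37=100101 popcount=3 -> skip
r=38=100110 popcount=3 -> skip
r=39=100111 popcount=4 -> KEEP
r=40=101000 popcount=2 -> skip
r=41=101001 popcount=3 -> skip
r=42=101010 popcount=3 -> skip
r=43=101011 popcount=4 -> KEEP
r=44=101100 popcount=3 -> skip
r=45=101101 popcount=4 -> KEEP
r=46=101110 popcount=4 -> KEEP
r=47=101111 popcount=5 -> skip
r=48=110000 popcount=2 -> skip
r=49=110001 popcount=3 -> skip
r=50=110010 popcount=3 -> skip
r=51=110011 popcount=4 -> KEEP
r=52=110100 popcount=3 -> skip
r=53=110101 popcount=4 -> KEEP
r=54=110110 popcount=4 -> KEEP
r=55=110111 popcount=5 -> skip
r=56=111000 popcount=3 -> skip
r=57=111001 popcount=4 -> KEEP
r=58=111010 popcount=4 -> KEEP
Kept rows: 23 27 29 30 39 43 45 46 51 53 54 57 58

Answer: 23 27 29 30 39 43 45 46 51 53 54 57 58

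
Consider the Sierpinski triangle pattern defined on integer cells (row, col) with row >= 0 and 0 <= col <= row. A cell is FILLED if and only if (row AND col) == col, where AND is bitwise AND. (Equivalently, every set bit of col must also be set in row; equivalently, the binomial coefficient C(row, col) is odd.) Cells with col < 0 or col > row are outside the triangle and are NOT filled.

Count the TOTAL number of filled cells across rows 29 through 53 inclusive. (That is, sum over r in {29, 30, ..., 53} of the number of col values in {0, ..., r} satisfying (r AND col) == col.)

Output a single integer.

Answer: 286

Derivation:
r29=11101 pc4: +16 =16
r30=11110 pc4: +16 =32
r31=11111 pc5: +32 =64
r32=100000 pc1: +2 =66
r33=100001 pc2: +4 =70
r34=100010 pc2: +4 =74
r35=100011 pc3: +8 =82
r36=100100 pc2: +4 =86
r37=100101 pc3: +8 =94
r38=100110 pc3: +8 =102
r39=100111 pc4: +16 =118
r40=101000 pc2: +4 =122
r41=101001 pc3: +8 =130
r42=101010 pc3: +8 =138
r43=101011 pc4: +16 =154
r44=101100 pc3: +8 =162
r45=101101 pc4: +16 =178
r46=101110 pc4: +16 =194
r47=101111 pc5: +32 =226
r48=110000 pc2: +4 =230
r49=110001 pc3: +8 =238
r50=110010 pc3: +8 =246
r51=110011 pc4: +16 =262
r52=110100 pc3: +8 =270
r53=110101 pc4: +16 =286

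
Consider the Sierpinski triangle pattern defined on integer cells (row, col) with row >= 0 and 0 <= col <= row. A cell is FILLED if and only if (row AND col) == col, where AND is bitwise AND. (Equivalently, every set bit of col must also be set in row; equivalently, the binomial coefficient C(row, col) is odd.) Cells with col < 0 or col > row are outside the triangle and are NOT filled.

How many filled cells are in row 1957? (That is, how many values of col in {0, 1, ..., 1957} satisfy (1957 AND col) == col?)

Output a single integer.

Answer: 128

Derivation:
1957 in binary = 11110100101
popcount(1957) = number of 1-bits in 11110100101 = 7
A col c satisfies (1957 AND c) == c iff every set bit of c is also set in 1957; each of the 7 set bits of 1957 can independently be on or off in c.
count = 2^7 = 128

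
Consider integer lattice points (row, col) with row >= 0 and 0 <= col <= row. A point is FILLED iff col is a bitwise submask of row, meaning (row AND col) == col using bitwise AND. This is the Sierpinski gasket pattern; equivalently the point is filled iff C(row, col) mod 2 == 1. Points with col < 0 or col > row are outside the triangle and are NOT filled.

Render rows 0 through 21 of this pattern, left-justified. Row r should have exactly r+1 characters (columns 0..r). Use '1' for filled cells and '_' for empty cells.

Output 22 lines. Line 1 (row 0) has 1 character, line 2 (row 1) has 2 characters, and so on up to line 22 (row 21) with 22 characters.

r0=0: 1
r1=1: 11
r2=10: 1_1
r3=11: 1111
r4=100: 1___1
r5=101: 11__11
r6=110: 1_1_1_1
r7=111: 11111111
r8=1000: 1_______1
r9=1001: 11______11
r10=1010: 1_1_____1_1
r11=1011: 1111____1111
r12=1100: 1___1___1___1
r13=1101: 11__11__11__11
r14=1110: 1_1_1_1_1_1_1_1
r15=1111: 1111111111111111
r16=10000: 1_______________1
r17=10001: 11______________11
r18=10010: 1_1_____________1_1
r19=10011: 1111____________1111
r20=10100: 1___1___________1___1
r21=10101: 11__11__________11__11

Answer: 1
11
1_1
1111
1___1
11__11
1_1_1_1
11111111
1_______1
11______11
1_1_____1_1
1111____1111
1___1___1___1
11__11__11__11
1_1_1_1_1_1_1_1
1111111111111111
1_______________1
11______________11
1_1_____________1_1
1111____________1111
1___1___________1___1
11__11__________11__11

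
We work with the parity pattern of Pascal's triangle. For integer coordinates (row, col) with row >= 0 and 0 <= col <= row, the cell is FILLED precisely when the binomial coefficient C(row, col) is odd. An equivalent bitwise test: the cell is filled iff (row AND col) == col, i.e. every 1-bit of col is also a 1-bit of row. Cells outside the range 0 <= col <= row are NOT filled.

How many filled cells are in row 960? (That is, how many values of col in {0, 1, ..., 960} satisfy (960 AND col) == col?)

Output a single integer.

Answer: 16

Derivation:
960 in binary = 1111000000
popcount(960) = number of 1-bits in 1111000000 = 4
A col c satisfies (960 AND c) == c iff every set bit of c is also set in 960; each of the 4 set bits of 960 can independently be on or off in c.
count = 2^4 = 16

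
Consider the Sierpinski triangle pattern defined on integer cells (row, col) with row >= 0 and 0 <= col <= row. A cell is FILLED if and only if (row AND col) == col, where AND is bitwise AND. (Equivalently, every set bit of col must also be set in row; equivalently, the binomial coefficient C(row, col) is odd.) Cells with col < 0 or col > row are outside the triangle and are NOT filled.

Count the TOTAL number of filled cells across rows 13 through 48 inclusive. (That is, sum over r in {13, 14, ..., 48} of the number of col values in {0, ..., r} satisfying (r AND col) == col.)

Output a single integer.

r13=1101 pc3: +8 =8
r14=1110 pc3: +8 =16
r15=1111 pc4: +16 =32
r16=10000 pc1: +2 =34
r17=10001 pc2: +4 =38
r18=10010 pc2: +4 =42
r19=10011 pc3: +8 =50
r20=10100 pc2: +4 =54
r21=10101 pc3: +8 =62
r22=10110 pc3: +8 =70
r23=10111 pc4: +16 =86
r24=11000 pc2: +4 =90
r25=11001 pc3: +8 =98
r26=11010 pc3: +8 =106
r27=11011 pc4: +16 =122
r28=11100 pc3: +8 =130
r29=11101 pc4: +16 =146
r30=11110 pc4: +16 =162
r31=11111 pc5: +32 =194
r32=100000 pc1: +2 =196
r33=100001 pc2: +4 =200
r34=100010 pc2: +4 =204
r35=100011 pc3: +8 =212
r36=100100 pc2: +4 =216
r37=100101 pc3: +8 =224
r38=100110 pc3: +8 =232
r39=100111 pc4: +16 =248
r40=101000 pc2: +4 =252
r41=101001 pc3: +8 =260
r42=101010 pc3: +8 =268
r43=101011 pc4: +16 =284
r44=101100 pc3: +8 =292
r45=101101 pc4: +16 =308
r46=101110 pc4: +16 =324
r47=101111 pc5: +32 =356
r48=110000 pc2: +4 =360

Answer: 360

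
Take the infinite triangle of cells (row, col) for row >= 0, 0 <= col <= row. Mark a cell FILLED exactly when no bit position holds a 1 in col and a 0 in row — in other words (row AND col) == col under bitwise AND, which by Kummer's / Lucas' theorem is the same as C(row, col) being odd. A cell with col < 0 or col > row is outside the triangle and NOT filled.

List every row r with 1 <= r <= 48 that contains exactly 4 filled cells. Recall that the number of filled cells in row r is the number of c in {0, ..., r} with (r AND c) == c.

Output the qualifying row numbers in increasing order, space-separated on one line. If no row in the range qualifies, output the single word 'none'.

Answer: 3 5 6 9 10 12 17 18 20 24 33 34 36 40 48

Derivation:
Row r has 2^popcount(r) filled cells, so we need popcount(r) = log2(4) = 2.
Scan r = 1..48 and keep those with exactly 2 one-bits:
r=1=1 popcount=1 -> skip
r=2=10 popcount=1 -> skip
r=3=11 popcount=2 -> KEEP
r=4=100 popcount=1 -> skip
r=5=101 popcount=2 -> KEEP
r=6=110 popcount=2 -> KEEP
r=7=111 popcount=3 -> skip
r=8=1000 popcount=1 -> skip
r=9=1001 popcount=2 -> KEEP
r=10=1010 popcount=2 -> KEEP
r=11=1011 popcount=3 -> skip
r=12=1100 popcount=2 -> KEEP
r=13=1101 popcount=3 -> skip
r=14=1110 popcount=3 -> skip
r=15=1111 popcount=4 -> skip
r=16=10000 popcount=1 -> skip
r=17=10001 popcount=2 -> KEEP
r=18=10010 popcount=2 -> KEEP
r=19=10011 popcount=3 -> skip
r=20=10100 popcount=2 -> KEEP
r=21=10101 popcount=3 -> skip
r=22=10110 popcount=3 -> skip
r=23=10111 popcount=4 -> skip
r=24=11000 popcount=2 -> KEEP
r=25=11001 popcount=3 -> skip
r=26=11010 popcount=3 -> skip
r=27=11011 popcount=4 -> skip
r=28=11100 popcount=3 -> skip
r=29=11101 popcount=4 -> skip
r=30=11110 popcount=4 -> skip
r=31=11111 popcount=5 -> skip
r=32=100000 popcount=1 -> skip
r=33=100001 popcount=2 -> KEEP
r=34=100010 popcount=2 -> KEEP
r=35=100011 popcount=3 -> skip
r=36=100100 popcount=2 -> KEEP
r=37=100101 popcount=3 -> skip
r=38=100110 popcount=3 -> skip
r=39=100111 popcount=4 -> skip
r=40=101000 popcount=2 -> KEEP
r=41=101001 popcount=3 -> skip
r=42=101010 popcount=3 -> skip
r=43=101011 popcount=4 -> skip
r=44=101100 popcount=3 -> skip
r=45=101101 popcount=4 -> skip
r=46=101110 popcount=4 -> skip
r=47=101111 popcount=5 -> skip
r=48=110000 popcount=2 -> KEEP
Kept rows: 3 5 6 9 10 12 17 18 20 24 33 34 36 40 48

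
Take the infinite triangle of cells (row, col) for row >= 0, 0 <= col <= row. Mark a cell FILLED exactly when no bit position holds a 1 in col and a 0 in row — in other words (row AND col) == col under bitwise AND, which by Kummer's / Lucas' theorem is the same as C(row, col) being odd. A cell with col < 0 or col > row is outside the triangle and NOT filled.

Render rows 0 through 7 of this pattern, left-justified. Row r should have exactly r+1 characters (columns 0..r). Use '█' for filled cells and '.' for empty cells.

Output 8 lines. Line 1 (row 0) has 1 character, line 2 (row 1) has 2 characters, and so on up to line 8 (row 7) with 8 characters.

r0=0: █
r1=1: ██
r2=10: █.█
r3=11: ████
r4=100: █...█
r5=101: ██..██
r6=110: █.█.█.█
r7=111: ████████

Answer: █
██
█.█
████
█...█
██..██
█.█.█.█
████████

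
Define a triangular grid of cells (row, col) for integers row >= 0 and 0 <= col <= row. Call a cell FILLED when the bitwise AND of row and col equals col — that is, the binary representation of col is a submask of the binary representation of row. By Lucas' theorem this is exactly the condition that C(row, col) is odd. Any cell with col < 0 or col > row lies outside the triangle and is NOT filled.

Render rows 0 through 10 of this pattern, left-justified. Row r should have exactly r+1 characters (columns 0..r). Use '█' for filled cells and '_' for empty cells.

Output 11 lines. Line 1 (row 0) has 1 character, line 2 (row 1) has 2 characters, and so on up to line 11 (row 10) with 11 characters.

Answer: █
██
█_█
████
█___█
██__██
█_█_█_█
████████
█_______█
██______██
█_█_____█_█

Derivation:
r0=0: █
r1=1: ██
r2=10: █_█
r3=11: ████
r4=100: █___█
r5=101: ██__██
r6=110: █_█_█_█
r7=111: ████████
r8=1000: █_______█
r9=1001: ██______██
r10=1010: █_█_____█_█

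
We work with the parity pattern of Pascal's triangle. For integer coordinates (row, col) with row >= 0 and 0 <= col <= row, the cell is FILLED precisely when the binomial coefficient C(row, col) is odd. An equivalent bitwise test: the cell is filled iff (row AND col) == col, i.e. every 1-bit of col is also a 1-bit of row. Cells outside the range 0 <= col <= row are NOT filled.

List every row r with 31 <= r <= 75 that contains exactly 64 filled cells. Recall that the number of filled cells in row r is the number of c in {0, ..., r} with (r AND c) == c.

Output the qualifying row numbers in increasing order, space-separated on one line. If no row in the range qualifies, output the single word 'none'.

Row r has 2^popcount(r) filled cells, so we need popcount(r) = log2(64) = 6.
Scan r = 31..75 and keep those with exactly 6 one-bits:
r=31=11111 popcount=5 -> skip
r=32=100000 popcount=1 -> skip
r=33=100001 popcount=2 -> skip
r=34=100010 popcount=2 -> skip
r=35=100011 popcount=3 -> skip
r=36=100100 popcount=2 -> skip
r=37=100101 popcount=3 -> skip
r=38=100110 popcount=3 -> skip
r=39=100111 popcount=4 -> skip
r=40=101000 popcount=2 -> skip
r=41=101001 popcount=3 -> skip
r=42=101010 popcount=3 -> skip
r=43=101011 popcount=4 -> skip
r=44=101100 popcount=3 -> skip
r=45=101101 popcount=4 -> skip
r=46=101110 popcount=4 -> skip
r=47=101111 popcount=5 -> skip
r=48=110000 popcount=2 -> skip
r=49=110001 popcount=3 -> skip
r=50=110010 popcount=3 -> skip
r=51=110011 popcount=4 -> skip
r=52=110100 popcount=3 -> skip
r=53=110101 popcount=4 -> skip
r=54=110110 popcount=4 -> skip
r=55=110111 popcount=5 -> skip
r=56=111000 popcount=3 -> skip
r=57=111001 popcount=4 -> skip
r=58=111010 popcount=4 -> skip
r=59=111011 popcount=5 -> skip
r=60=111100 popcount=4 -> skip
r=61=111101 popcount=5 -> skip
r=62=111110 popcount=5 -> skip
r=63=111111 popcount=6 -> KEEP
r=64=1000000 popcount=1 -> skip
r=65=1000001 popcount=2 -> skip
r=66=1000010 popcount=2 -> skip
r=67=1000011 popcount=3 -> skip
r=68=1000100 popcount=2 -> skip
r=69=1000101 popcount=3 -> skip
r=70=1000110 popcount=3 -> skip
r=71=1000111 popcount=4 -> skip
r=72=1001000 popcount=2 -> skip
r=73=1001001 popcount=3 -> skip
r=74=1001010 popcount=3 -> skip
r=75=1001011 popcount=4 -> skip
Kept rows: 63

Answer: 63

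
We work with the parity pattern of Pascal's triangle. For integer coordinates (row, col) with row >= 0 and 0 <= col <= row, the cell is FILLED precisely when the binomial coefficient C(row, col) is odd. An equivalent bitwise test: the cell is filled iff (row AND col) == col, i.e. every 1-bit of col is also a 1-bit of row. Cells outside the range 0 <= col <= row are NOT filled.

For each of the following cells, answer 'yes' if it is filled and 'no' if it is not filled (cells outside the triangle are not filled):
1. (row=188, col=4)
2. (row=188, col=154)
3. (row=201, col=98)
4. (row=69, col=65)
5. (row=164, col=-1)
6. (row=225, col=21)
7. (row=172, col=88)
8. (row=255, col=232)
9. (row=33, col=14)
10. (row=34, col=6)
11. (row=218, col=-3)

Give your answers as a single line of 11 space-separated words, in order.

Answer: yes no no yes no no no yes no no no

Derivation:
(188,4): row=0b10111100, col=0b100, row AND col = 0b100 = 4; 4 == 4 -> filled
(188,154): row=0b10111100, col=0b10011010, row AND col = 0b10011000 = 152; 152 != 154 -> empty
(201,98): row=0b11001001, col=0b1100010, row AND col = 0b1000000 = 64; 64 != 98 -> empty
(69,65): row=0b1000101, col=0b1000001, row AND col = 0b1000001 = 65; 65 == 65 -> filled
(164,-1): col outside [0, 164] -> not filled
(225,21): row=0b11100001, col=0b10101, row AND col = 0b1 = 1; 1 != 21 -> empty
(172,88): row=0b10101100, col=0b1011000, row AND col = 0b1000 = 8; 8 != 88 -> empty
(255,232): row=0b11111111, col=0b11101000, row AND col = 0b11101000 = 232; 232 == 232 -> filled
(33,14): row=0b100001, col=0b1110, row AND col = 0b0 = 0; 0 != 14 -> empty
(34,6): row=0b100010, col=0b110, row AND col = 0b10 = 2; 2 != 6 -> empty
(218,-3): col outside [0, 218] -> not filled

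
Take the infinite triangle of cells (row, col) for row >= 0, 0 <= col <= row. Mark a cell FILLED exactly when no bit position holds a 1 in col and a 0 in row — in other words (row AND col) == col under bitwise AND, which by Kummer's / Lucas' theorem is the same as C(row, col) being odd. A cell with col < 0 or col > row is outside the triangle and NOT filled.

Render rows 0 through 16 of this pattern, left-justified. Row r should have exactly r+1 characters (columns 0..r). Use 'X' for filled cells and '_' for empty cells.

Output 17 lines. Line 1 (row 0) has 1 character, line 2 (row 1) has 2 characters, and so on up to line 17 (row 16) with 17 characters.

r0=0: X
r1=1: XX
r2=10: X_X
r3=11: XXXX
r4=100: X___X
r5=101: XX__XX
r6=110: X_X_X_X
r7=111: XXXXXXXX
r8=1000: X_______X
r9=1001: XX______XX
r10=1010: X_X_____X_X
r11=1011: XXXX____XXXX
r12=1100: X___X___X___X
r13=1101: XX__XX__XX__XX
r14=1110: X_X_X_X_X_X_X_X
r15=1111: XXXXXXXXXXXXXXXX
r16=10000: X_______________X

Answer: X
XX
X_X
XXXX
X___X
XX__XX
X_X_X_X
XXXXXXXX
X_______X
XX______XX
X_X_____X_X
XXXX____XXXX
X___X___X___X
XX__XX__XX__XX
X_X_X_X_X_X_X_X
XXXXXXXXXXXXXXXX
X_______________X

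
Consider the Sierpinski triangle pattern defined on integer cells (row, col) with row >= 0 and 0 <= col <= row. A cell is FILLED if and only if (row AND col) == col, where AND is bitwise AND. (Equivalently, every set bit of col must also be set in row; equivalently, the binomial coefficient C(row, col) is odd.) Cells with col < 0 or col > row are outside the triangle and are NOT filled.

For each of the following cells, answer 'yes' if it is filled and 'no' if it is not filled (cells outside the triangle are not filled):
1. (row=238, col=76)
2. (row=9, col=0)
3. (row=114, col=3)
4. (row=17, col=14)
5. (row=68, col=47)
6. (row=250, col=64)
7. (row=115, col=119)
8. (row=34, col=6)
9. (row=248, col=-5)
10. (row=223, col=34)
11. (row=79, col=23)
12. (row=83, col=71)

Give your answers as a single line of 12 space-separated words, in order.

(238,76): row=0b11101110, col=0b1001100, row AND col = 0b1001100 = 76; 76 == 76 -> filled
(9,0): row=0b1001, col=0b0, row AND col = 0b0 = 0; 0 == 0 -> filled
(114,3): row=0b1110010, col=0b11, row AND col = 0b10 = 2; 2 != 3 -> empty
(17,14): row=0b10001, col=0b1110, row AND col = 0b0 = 0; 0 != 14 -> empty
(68,47): row=0b1000100, col=0b101111, row AND col = 0b100 = 4; 4 != 47 -> empty
(250,64): row=0b11111010, col=0b1000000, row AND col = 0b1000000 = 64; 64 == 64 -> filled
(115,119): col outside [0, 115] -> not filled
(34,6): row=0b100010, col=0b110, row AND col = 0b10 = 2; 2 != 6 -> empty
(248,-5): col outside [0, 248] -> not filled
(223,34): row=0b11011111, col=0b100010, row AND col = 0b10 = 2; 2 != 34 -> empty
(79,23): row=0b1001111, col=0b10111, row AND col = 0b111 = 7; 7 != 23 -> empty
(83,71): row=0b1010011, col=0b1000111, row AND col = 0b1000011 = 67; 67 != 71 -> empty

Answer: yes yes no no no yes no no no no no no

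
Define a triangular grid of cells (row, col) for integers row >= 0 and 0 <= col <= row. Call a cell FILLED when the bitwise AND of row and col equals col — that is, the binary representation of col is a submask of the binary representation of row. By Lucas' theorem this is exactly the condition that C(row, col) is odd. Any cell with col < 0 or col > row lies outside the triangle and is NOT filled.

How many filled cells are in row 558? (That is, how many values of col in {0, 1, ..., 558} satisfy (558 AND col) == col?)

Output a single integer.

558 in binary = 1000101110
popcount(558) = number of 1-bits in 1000101110 = 5
A col c satisfies (558 AND c) == c iff every set bit of c is also set in 558; each of the 5 set bits of 558 can independently be on or off in c.
count = 2^5 = 32

Answer: 32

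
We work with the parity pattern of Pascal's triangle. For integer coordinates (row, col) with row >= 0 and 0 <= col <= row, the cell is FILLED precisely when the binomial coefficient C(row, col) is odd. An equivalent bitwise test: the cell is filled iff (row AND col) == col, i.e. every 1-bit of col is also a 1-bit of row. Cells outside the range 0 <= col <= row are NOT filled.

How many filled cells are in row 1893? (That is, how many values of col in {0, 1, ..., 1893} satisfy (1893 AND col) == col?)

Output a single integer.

1893 in binary = 11101100101
popcount(1893) = number of 1-bits in 11101100101 = 7
A col c satisfies (1893 AND c) == c iff every set bit of c is also set in 1893; each of the 7 set bits of 1893 can independently be on or off in c.
count = 2^7 = 128

Answer: 128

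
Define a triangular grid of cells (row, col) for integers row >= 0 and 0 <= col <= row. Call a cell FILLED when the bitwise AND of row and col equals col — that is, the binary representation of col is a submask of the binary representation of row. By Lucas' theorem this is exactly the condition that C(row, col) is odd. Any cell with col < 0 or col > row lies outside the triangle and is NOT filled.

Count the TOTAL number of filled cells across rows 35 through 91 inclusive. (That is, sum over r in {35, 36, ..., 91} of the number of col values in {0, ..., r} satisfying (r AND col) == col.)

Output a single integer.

Answer: 818

Derivation:
r35=100011 pc3: +8 =8
r36=100100 pc2: +4 =12
r37=100101 pc3: +8 =20
r38=100110 pc3: +8 =28
r39=100111 pc4: +16 =44
r40=101000 pc2: +4 =48
r41=101001 pc3: +8 =56
r42=101010 pc3: +8 =64
r43=101011 pc4: +16 =80
r44=101100 pc3: +8 =88
r45=101101 pc4: +16 =104
r46=101110 pc4: +16 =120
r47=101111 pc5: +32 =152
r48=110000 pc2: +4 =156
r49=110001 pc3: +8 =164
r50=110010 pc3: +8 =172
r51=110011 pc4: +16 =188
r52=110100 pc3: +8 =196
r53=110101 pc4: +16 =212
r54=110110 pc4: +16 =228
r55=110111 pc5: +32 =260
r56=111000 pc3: +8 =268
r57=111001 pc4: +16 =284
r58=111010 pc4: +16 =300
r59=111011 pc5: +32 =332
r60=111100 pc4: +16 =348
r61=111101 pc5: +32 =380
r62=111110 pc5: +32 =412
r63=111111 pc6: +64 =476
r64=1000000 pc1: +2 =478
r65=1000001 pc2: +4 =482
r66=1000010 pc2: +4 =486
r67=1000011 pc3: +8 =494
r68=1000100 pc2: +4 =498
r69=1000101 pc3: +8 =506
r70=1000110 pc3: +8 =514
r71=1000111 pc4: +16 =530
r72=1001000 pc2: +4 =534
r73=1001001 pc3: +8 =542
r74=1001010 pc3: +8 =550
r75=1001011 pc4: +16 =566
r76=1001100 pc3: +8 =574
r77=1001101 pc4: +16 =590
r78=1001110 pc4: +16 =606
r79=1001111 pc5: +32 =638
r80=1010000 pc2: +4 =642
r81=1010001 pc3: +8 =650
r82=1010010 pc3: +8 =658
r83=1010011 pc4: +16 =674
r84=1010100 pc3: +8 =682
r85=1010101 pc4: +16 =698
r86=1010110 pc4: +16 =714
r87=1010111 pc5: +32 =746
r88=1011000 pc3: +8 =754
r89=1011001 pc4: +16 =770
r90=1011010 pc4: +16 =786
r91=1011011 pc5: +32 =818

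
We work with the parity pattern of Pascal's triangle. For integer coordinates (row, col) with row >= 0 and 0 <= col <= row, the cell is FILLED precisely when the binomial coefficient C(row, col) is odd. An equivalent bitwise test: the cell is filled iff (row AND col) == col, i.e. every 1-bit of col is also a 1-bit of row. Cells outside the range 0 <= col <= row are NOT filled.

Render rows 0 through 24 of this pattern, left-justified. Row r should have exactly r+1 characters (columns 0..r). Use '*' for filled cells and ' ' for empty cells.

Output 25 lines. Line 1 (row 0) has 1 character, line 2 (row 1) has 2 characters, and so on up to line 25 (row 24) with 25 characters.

r0=0: *
r1=1: **
r2=10: * *
r3=11: ****
r4=100: *   *
r5=101: **  **
r6=110: * * * *
r7=111: ********
r8=1000: *       *
r9=1001: **      **
r10=1010: * *     * *
r11=1011: ****    ****
r12=1100: *   *   *   *
r13=1101: **  **  **  **
r14=1110: * * * * * * * *
r15=1111: ****************
r16=10000: *               *
r17=10001: **              **
r18=10010: * *             * *
r19=10011: ****            ****
r20=10100: *   *           *   *
r21=10101: **  **          **  **
r22=10110: * * * *         * * * *
r23=10111: ********        ********
r24=11000: *       *       *       *

Answer: *
**
* *
****
*   *
**  **
* * * *
********
*       *
**      **
* *     * *
****    ****
*   *   *   *
**  **  **  **
* * * * * * * *
****************
*               *
**              **
* *             * *
****            ****
*   *           *   *
**  **          **  **
* * * *         * * * *
********        ********
*       *       *       *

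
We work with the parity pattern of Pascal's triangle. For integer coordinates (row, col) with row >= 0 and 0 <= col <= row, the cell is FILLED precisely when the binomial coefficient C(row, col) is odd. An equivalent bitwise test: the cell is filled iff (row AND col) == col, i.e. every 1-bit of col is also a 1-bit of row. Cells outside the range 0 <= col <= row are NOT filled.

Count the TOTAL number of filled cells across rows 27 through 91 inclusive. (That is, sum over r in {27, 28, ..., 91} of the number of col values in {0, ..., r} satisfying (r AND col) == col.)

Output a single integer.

r27=11011 pc4: +16 =16
r28=11100 pc3: +8 =24
r29=11101 pc4: +16 =40
r30=11110 pc4: +16 =56
r31=11111 pc5: +32 =88
r32=100000 pc1: +2 =90
r33=100001 pc2: +4 =94
r34=100010 pc2: +4 =98
r35=100011 pc3: +8 =106
r36=100100 pc2: +4 =110
r37=100101 pc3: +8 =118
r38=100110 pc3: +8 =126
r39=100111 pc4: +16 =142
r40=101000 pc2: +4 =146
r41=101001 pc3: +8 =154
r42=101010 pc3: +8 =162
r43=101011 pc4: +16 =178
r44=101100 pc3: +8 =186
r45=101101 pc4: +16 =202
r46=101110 pc4: +16 =218
r47=101111 pc5: +32 =250
r48=110000 pc2: +4 =254
r49=110001 pc3: +8 =262
r50=110010 pc3: +8 =270
r51=110011 pc4: +16 =286
r52=110100 pc3: +8 =294
r53=110101 pc4: +16 =310
r54=110110 pc4: +16 =326
r55=110111 pc5: +32 =358
r56=111000 pc3: +8 =366
r57=111001 pc4: +16 =382
r58=111010 pc4: +16 =398
r59=111011 pc5: +32 =430
r60=111100 pc4: +16 =446
r61=111101 pc5: +32 =478
r62=111110 pc5: +32 =510
r63=111111 pc6: +64 =574
r64=1000000 pc1: +2 =576
r65=1000001 pc2: +4 =580
r66=1000010 pc2: +4 =584
r67=1000011 pc3: +8 =592
r68=1000100 pc2: +4 =596
r69=1000101 pc3: +8 =604
r70=1000110 pc3: +8 =612
r71=1000111 pc4: +16 =628
r72=1001000 pc2: +4 =632
r73=1001001 pc3: +8 =640
r74=1001010 pc3: +8 =648
r75=1001011 pc4: +16 =664
r76=1001100 pc3: +8 =672
r77=1001101 pc4: +16 =688
r78=1001110 pc4: +16 =704
r79=1001111 pc5: +32 =736
r80=1010000 pc2: +4 =740
r81=1010001 pc3: +8 =748
r82=1010010 pc3: +8 =756
r83=1010011 pc4: +16 =772
r84=1010100 pc3: +8 =780
r85=1010101 pc4: +16 =796
r86=1010110 pc4: +16 =812
r87=1010111 pc5: +32 =844
r88=1011000 pc3: +8 =852
r89=1011001 pc4: +16 =868
r90=1011010 pc4: +16 =884
r91=1011011 pc5: +32 =916

Answer: 916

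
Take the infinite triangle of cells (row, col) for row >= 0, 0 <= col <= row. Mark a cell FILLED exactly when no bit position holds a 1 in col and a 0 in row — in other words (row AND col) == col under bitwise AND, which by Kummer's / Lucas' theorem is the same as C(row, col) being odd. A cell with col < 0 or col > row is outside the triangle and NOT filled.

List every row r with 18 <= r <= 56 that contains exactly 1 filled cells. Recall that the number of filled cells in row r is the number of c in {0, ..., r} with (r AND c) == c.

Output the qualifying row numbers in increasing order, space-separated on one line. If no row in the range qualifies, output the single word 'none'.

Answer: none

Derivation:
Row r has 2^popcount(r) filled cells, so we need popcount(r) = log2(1) = 0.
Scan r = 18..56 and keep those with exactly 0 one-bits:
r=18=10010 popcount=2 -> skip
r=19=10011 popcount=3 -> skip
r=20=10100 popcount=2 -> skip
r=21=10101 popcount=3 -> skip
r=22=10110 popcount=3 -> skip
r=23=10111 popcount=4 -> skip
r=24=11000 popcount=2 -> skip
r=25=11001 popcount=3 -> skip
r=26=11010 popcount=3 -> skip
r=27=11011 popcount=4 -> skip
r=28=11100 popcount=3 -> skip
r=29=11101 popcount=4 -> skip
r=30=11110 popcount=4 -> skip
r=31=11111 popcount=5 -> skip
r=32=100000 popcount=1 -> skip
r=33=100001 popcount=2 -> skip
r=34=100010 popcount=2 -> skip
r=35=100011 popcount=3 -> skip
r=36=100100 popcount=2 -> skip
r=37=100101 popcount=3 -> skip
r=38=100110 popcount=3 -> skip
r=39=100111 popcount=4 -> skip
r=40=101000 popcount=2 -> skip
r=41=101001 popcount=3 -> skip
r=42=101010 popcount=3 -> skip
r=43=101011 popcount=4 -> skip
r=44=101100 popcount=3 -> skip
r=45=101101 popcount=4 -> skip
r=46=101110 popcount=4 -> skip
r=47=101111 popcount=5 -> skip
r=48=110000 popcount=2 -> skip
r=49=110001 popcount=3 -> skip
r=50=110010 popcount=3 -> skip
r=51=110011 popcount=4 -> skip
r=52=110100 popcount=3 -> skip
r=53=110101 popcount=4 -> skip
r=54=110110 popcount=4 -> skip
r=55=110111 popcount=5 -> skip
r=56=111000 popcount=3 -> skip
Kept rows: none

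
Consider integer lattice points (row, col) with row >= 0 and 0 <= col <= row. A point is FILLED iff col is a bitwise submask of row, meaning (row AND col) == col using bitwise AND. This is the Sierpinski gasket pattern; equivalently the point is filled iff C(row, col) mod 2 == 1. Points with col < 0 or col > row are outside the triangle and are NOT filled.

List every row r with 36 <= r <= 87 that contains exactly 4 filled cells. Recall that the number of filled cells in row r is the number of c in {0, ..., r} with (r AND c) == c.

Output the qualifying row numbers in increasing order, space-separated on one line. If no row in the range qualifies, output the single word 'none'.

Row r has 2^popcount(r) filled cells, so we need popcount(r) = log2(4) = 2.
Scan r = 36..87 and keep those with exactly 2 one-bits:
r=36=100100 popcount=2 -> KEEP
r=37=100101 popcount=3 -> skip
r=38=100110 popcount=3 -> skip
r=39=100111 popcount=4 -> skip
r=40=101000 popcount=2 -> KEEP
r=41=101001 popcount=3 -> skip
r=42=101010 popcount=3 -> skip
r=43=101011 popcount=4 -> skip
r=44=101100 popcount=3 -> skip
r=45=101101 popcount=4 -> skip
r=46=101110 popcount=4 -> skip
r=47=101111 popcount=5 -> skip
r=48=110000 popcount=2 -> KEEP
r=49=110001 popcount=3 -> skip
r=50=110010 popcount=3 -> skip
r=51=110011 popcount=4 -> skip
r=52=110100 popcount=3 -> skip
r=53=110101 popcount=4 -> skip
r=54=110110 popcount=4 -> skip
r=55=110111 popcount=5 -> skip
r=56=111000 popcount=3 -> skip
r=57=111001 popcount=4 -> skip
r=58=111010 popcount=4 -> skip
r=59=111011 popcount=5 -> skip
r=60=111100 popcount=4 -> skip
r=61=111101 popcount=5 -> skip
r=62=111110 popcount=5 -> skip
r=63=111111 popcount=6 -> skip
r=64=1000000 popcount=1 -> skip
r=65=1000001 popcount=2 -> KEEP
r=66=1000010 popcount=2 -> KEEP
r=67=1000011 popcount=3 -> skip
r=68=1000100 popcount=2 -> KEEP
r=69=1000101 popcount=3 -> skip
r=70=1000110 popcount=3 -> skip
r=71=1000111 popcount=4 -> skip
r=72=1001000 popcount=2 -> KEEP
r=73=1001001 popcount=3 -> skip
r=74=1001010 popcount=3 -> skip
r=75=1001011 popcount=4 -> skip
r=76=1001100 popcount=3 -> skip
r=77=1001101 popcount=4 -> skip
r=78=1001110 popcount=4 -> skip
r=79=1001111 popcount=5 -> skip
r=80=1010000 popcount=2 -> KEEP
r=81=1010001 popcount=3 -> skip
r=82=1010010 popcount=3 -> skip
r=83=1010011 popcount=4 -> skip
r=84=1010100 popcount=3 -> skip
r=85=1010101 popcount=4 -> skip
r=86=1010110 popcount=4 -> skip
r=87=1010111 popcount=5 -> skip
Kept rows: 36 40 48 65 66 68 72 80

Answer: 36 40 48 65 66 68 72 80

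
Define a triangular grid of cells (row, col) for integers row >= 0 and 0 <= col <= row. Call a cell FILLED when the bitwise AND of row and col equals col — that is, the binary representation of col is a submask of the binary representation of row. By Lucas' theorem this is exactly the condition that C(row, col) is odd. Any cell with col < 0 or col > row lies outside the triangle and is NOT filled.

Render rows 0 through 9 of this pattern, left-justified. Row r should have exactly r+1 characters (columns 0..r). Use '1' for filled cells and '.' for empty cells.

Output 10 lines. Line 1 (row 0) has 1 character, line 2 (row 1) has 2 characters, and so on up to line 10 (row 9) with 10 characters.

r0=0: 1
r1=1: 11
r2=10: 1.1
r3=11: 1111
r4=100: 1...1
r5=101: 11..11
r6=110: 1.1.1.1
r7=111: 11111111
r8=1000: 1.......1
r9=1001: 11......11

Answer: 1
11
1.1
1111
1...1
11..11
1.1.1.1
11111111
1.......1
11......11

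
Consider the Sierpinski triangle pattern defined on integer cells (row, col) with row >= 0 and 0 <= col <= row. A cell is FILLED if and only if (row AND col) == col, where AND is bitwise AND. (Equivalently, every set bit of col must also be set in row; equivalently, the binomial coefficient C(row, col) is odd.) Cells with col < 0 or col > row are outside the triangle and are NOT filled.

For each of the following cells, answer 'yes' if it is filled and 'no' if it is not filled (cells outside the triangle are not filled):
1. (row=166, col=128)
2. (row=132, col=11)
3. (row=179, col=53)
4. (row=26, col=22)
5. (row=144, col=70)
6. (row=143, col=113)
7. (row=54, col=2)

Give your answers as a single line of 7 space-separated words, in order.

Answer: yes no no no no no yes

Derivation:
(166,128): row=0b10100110, col=0b10000000, row AND col = 0b10000000 = 128; 128 == 128 -> filled
(132,11): row=0b10000100, col=0b1011, row AND col = 0b0 = 0; 0 != 11 -> empty
(179,53): row=0b10110011, col=0b110101, row AND col = 0b110001 = 49; 49 != 53 -> empty
(26,22): row=0b11010, col=0b10110, row AND col = 0b10010 = 18; 18 != 22 -> empty
(144,70): row=0b10010000, col=0b1000110, row AND col = 0b0 = 0; 0 != 70 -> empty
(143,113): row=0b10001111, col=0b1110001, row AND col = 0b1 = 1; 1 != 113 -> empty
(54,2): row=0b110110, col=0b10, row AND col = 0b10 = 2; 2 == 2 -> filled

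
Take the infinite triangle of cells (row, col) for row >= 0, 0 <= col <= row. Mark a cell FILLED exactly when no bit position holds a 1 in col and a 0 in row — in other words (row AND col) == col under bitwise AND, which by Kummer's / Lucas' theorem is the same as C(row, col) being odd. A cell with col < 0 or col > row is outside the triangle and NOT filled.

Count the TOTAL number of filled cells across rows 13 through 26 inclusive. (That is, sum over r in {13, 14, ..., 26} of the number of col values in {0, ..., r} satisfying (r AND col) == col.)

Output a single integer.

Answer: 106

Derivation:
r13=1101 pc3: +8 =8
r14=1110 pc3: +8 =16
r15=1111 pc4: +16 =32
r16=10000 pc1: +2 =34
r17=10001 pc2: +4 =38
r18=10010 pc2: +4 =42
r19=10011 pc3: +8 =50
r20=10100 pc2: +4 =54
r21=10101 pc3: +8 =62
r22=10110 pc3: +8 =70
r23=10111 pc4: +16 =86
r24=11000 pc2: +4 =90
r25=11001 pc3: +8 =98
r26=11010 pc3: +8 =106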